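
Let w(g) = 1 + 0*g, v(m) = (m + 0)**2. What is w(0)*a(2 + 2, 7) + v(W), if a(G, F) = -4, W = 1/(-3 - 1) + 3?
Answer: 57/16 ≈ 3.5625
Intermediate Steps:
W = 11/4 (W = 1/(-4) + 3 = -1/4 + 3 = 11/4 ≈ 2.7500)
v(m) = m**2
w(g) = 1 (w(g) = 1 + 0 = 1)
w(0)*a(2 + 2, 7) + v(W) = 1*(-4) + (11/4)**2 = -4 + 121/16 = 57/16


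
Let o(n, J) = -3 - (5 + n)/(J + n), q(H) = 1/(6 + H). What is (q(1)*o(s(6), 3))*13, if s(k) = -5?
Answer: -39/7 ≈ -5.5714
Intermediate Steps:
o(n, J) = -3 - (5 + n)/(J + n)
(q(1)*o(s(6), 3))*13 = (((-5 - 4*(-5) - 3*3)/(3 - 5))/(6 + 1))*13 = (((-5 + 20 - 9)/(-2))/7)*13 = ((-1/2*6)/7)*13 = ((1/7)*(-3))*13 = -3/7*13 = -39/7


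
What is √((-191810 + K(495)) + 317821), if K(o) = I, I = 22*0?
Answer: √126011 ≈ 354.98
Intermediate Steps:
I = 0
K(o) = 0
√((-191810 + K(495)) + 317821) = √((-191810 + 0) + 317821) = √(-191810 + 317821) = √126011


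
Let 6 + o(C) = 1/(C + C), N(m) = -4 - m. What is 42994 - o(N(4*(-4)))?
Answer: 1031999/24 ≈ 43000.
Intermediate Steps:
o(C) = -6 + 1/(2*C) (o(C) = -6 + 1/(C + C) = -6 + 1/(2*C))
42994 - o(N(4*(-4))) = 42994 - (-6 + 1/(2*(-4 - 4*(-4)))) = 42994 - (-6 + 1/(2*(-4 - 1*(-16)))) = 42994 - (-6 + 1/(2*(-4 + 16))) = 42994 - (-6 + (½)/12) = 42994 - (-6 + (½)*(1/12)) = 42994 - (-6 + 1/24) = 42994 - 1*(-143/24) = 42994 + 143/24 = 1031999/24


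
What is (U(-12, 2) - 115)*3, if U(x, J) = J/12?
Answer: -689/2 ≈ -344.50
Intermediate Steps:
U(x, J) = J/12 (U(x, J) = J*(1/12) = J/12)
(U(-12, 2) - 115)*3 = ((1/12)*2 - 115)*3 = (⅙ - 115)*3 = -689/6*3 = -689/2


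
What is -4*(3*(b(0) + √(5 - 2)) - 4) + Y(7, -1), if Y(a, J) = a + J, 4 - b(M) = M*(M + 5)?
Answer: -26 - 12*√3 ≈ -46.785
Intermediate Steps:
b(M) = 4 - M*(5 + M) (b(M) = 4 - M*(M + 5) = 4 - M*(5 + M))
Y(a, J) = J + a
-4*(3*(b(0) + √(5 - 2)) - 4) + Y(7, -1) = -4*(3*((4 - 1*0² - 5*0) + √(5 - 2)) - 4) + (-1 + 7) = -4*(3*((4 - 1*0 + 0) + √3) - 4) + 6 = -4*(3*((4 + 0 + 0) + √3) - 4) + 6 = -4*(3*(4 + √3) - 4) + 6 = -4*((12 + 3*√3) - 4) + 6 = -4*(8 + 3*√3) + 6 = (-32 - 12*√3) + 6 = -26 - 12*√3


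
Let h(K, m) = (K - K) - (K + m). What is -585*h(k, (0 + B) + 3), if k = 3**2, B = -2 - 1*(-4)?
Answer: 8190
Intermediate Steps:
B = 2 (B = -2 + 4 = 2)
k = 9
h(K, m) = -K - m (h(K, m) = 0 + (-K - m) = -K - m)
-585*h(k, (0 + B) + 3) = -585*(-1*9 - ((0 + 2) + 3)) = -585*(-9 - (2 + 3)) = -585*(-9 - 1*5) = -585*(-9 - 5) = -585*(-14) = 8190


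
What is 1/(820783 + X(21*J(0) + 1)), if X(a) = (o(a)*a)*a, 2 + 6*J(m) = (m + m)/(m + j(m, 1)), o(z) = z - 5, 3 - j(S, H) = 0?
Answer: 1/820387 ≈ 1.2189e-6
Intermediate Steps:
j(S, H) = 3 (j(S, H) = 3 - 1*0 = 3 + 0 = 3)
o(z) = -5 + z
J(m) = -⅓ + m/(3*(3 + m)) (J(m) = -⅓ + ((m + m)/(m + 3))/6 = -⅓ + ((2*m)/(3 + m))/6 = -⅓ + (2*m/(3 + m))/6 = -⅓ + m/(3*(3 + m)))
X(a) = a²*(-5 + a) (X(a) = ((-5 + a)*a)*a = (a*(-5 + a))*a = a²*(-5 + a))
1/(820783 + X(21*J(0) + 1)) = 1/(820783 + (21*(-1/(3 + 0)) + 1)²*(-5 + (21*(-1/(3 + 0)) + 1))) = 1/(820783 + (21*(-1/3) + 1)²*(-5 + (21*(-1/3) + 1))) = 1/(820783 + (21*(-1*⅓) + 1)²*(-5 + (21*(-1*⅓) + 1))) = 1/(820783 + (21*(-⅓) + 1)²*(-5 + (21*(-⅓) + 1))) = 1/(820783 + (-7 + 1)²*(-5 + (-7 + 1))) = 1/(820783 + (-6)²*(-5 - 6)) = 1/(820783 + 36*(-11)) = 1/(820783 - 396) = 1/820387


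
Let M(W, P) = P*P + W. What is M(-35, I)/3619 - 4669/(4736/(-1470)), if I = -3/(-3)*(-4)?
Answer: 12419331593/8569792 ≈ 1449.2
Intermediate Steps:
I = -4 (I = -3*(-1/3)*(-4) = 1*(-4) = -4)
M(W, P) = W + P**2 (M(W, P) = P**2 + W = W + P**2)
M(-35, I)/3619 - 4669/(4736/(-1470)) = (-35 + (-4)**2)/3619 - 4669/(4736/(-1470)) = (-35 + 16)*(1/3619) - 4669/(4736*(-1/1470)) = -19*1/3619 - 4669/(-2368/735) = -19/3619 - 4669*(-735/2368) = -19/3619 + 3431715/2368 = 12419331593/8569792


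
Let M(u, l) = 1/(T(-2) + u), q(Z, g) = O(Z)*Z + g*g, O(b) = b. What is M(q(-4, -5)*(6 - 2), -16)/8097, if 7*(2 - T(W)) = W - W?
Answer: 1/1344102 ≈ 7.4399e-7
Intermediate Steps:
T(W) = 2 (T(W) = 2 - (W - W)/7 = 2 - ⅐*0 = 2 + 0 = 2)
q(Z, g) = Z² + g² (q(Z, g) = Z*Z + g*g = Z² + g²)
M(u, l) = 1/(2 + u)
M(q(-4, -5)*(6 - 2), -16)/8097 = 1/((2 + ((-4)² + (-5)²)*(6 - 2))*8097) = (1/8097)/(2 + (16 + 25)*4) = (1/8097)/(2 + 41*4) = (1/8097)/(2 + 164) = (1/8097)/166 = (1/166)*(1/8097) = 1/1344102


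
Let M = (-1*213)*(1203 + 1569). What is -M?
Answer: 590436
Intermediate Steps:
M = -590436 (M = -213*2772 = -590436)
-M = -1*(-590436) = 590436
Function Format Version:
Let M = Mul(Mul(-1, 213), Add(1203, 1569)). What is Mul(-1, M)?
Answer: 590436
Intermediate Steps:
M = -590436 (M = Mul(-213, 2772) = -590436)
Mul(-1, M) = Mul(-1, -590436) = 590436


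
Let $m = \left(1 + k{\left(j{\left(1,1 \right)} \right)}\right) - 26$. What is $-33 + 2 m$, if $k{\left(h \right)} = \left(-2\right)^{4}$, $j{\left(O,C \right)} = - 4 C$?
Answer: $-51$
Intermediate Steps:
$k{\left(h \right)} = 16$
$m = -9$ ($m = \left(1 + 16\right) - 26 = 17 - 26 = -9$)
$-33 + 2 m = -33 + 2 \left(-9\right) = -33 - 18 = -51$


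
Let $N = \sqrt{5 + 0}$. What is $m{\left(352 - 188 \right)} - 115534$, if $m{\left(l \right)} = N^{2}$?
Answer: $-115529$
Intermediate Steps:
$N = \sqrt{5} \approx 2.2361$
$m{\left(l \right)} = 5$ ($m{\left(l \right)} = \left(\sqrt{5}\right)^{2} = 5$)
$m{\left(352 - 188 \right)} - 115534 = 5 - 115534 = -115529$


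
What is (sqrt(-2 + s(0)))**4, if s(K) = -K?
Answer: 4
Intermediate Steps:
(sqrt(-2 + s(0)))**4 = (sqrt(-2 - 1*0))**4 = (sqrt(-2 + 0))**4 = (sqrt(-2))**4 = (I*sqrt(2))**4 = 4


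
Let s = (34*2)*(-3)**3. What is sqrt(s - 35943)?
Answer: 7*I*sqrt(771) ≈ 194.37*I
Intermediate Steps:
s = -1836 (s = 68*(-27) = -1836)
sqrt(s - 35943) = sqrt(-1836 - 35943) = sqrt(-37779) = 7*I*sqrt(771)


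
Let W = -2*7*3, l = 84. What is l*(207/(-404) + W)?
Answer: -360675/101 ≈ -3571.0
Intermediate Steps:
W = -42 (W = -14*3 = -42)
l*(207/(-404) + W) = 84*(207/(-404) - 42) = 84*(207*(-1/404) - 42) = 84*(-207/404 - 42) = 84*(-17175/404) = -360675/101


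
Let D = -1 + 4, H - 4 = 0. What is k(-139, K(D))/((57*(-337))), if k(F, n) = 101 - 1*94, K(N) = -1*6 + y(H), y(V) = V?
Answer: -7/19209 ≈ -0.00036441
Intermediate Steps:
H = 4 (H = 4 + 0 = 4)
D = 3
K(N) = -2 (K(N) = -1*6 + 4 = -6 + 4 = -2)
k(F, n) = 7 (k(F, n) = 101 - 94 = 7)
k(-139, K(D))/((57*(-337))) = 7/((57*(-337))) = 7/(-19209) = 7*(-1/19209) = -7/19209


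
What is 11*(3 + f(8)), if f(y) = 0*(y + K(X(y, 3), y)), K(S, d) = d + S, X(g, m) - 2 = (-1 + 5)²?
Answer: 33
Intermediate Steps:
X(g, m) = 18 (X(g, m) = 2 + (-1 + 5)² = 2 + 4² = 2 + 16 = 18)
K(S, d) = S + d
f(y) = 0 (f(y) = 0*(y + (18 + y)) = 0*(18 + 2*y) = 0)
11*(3 + f(8)) = 11*(3 + 0) = 11*3 = 33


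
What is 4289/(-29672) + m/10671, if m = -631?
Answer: -64490951/316629912 ≈ -0.20368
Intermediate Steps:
4289/(-29672) + m/10671 = 4289/(-29672) - 631/10671 = 4289*(-1/29672) - 631*1/10671 = -4289/29672 - 631/10671 = -64490951/316629912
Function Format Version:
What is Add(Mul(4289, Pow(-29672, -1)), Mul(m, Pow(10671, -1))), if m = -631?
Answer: Rational(-64490951, 316629912) ≈ -0.20368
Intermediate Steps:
Add(Mul(4289, Pow(-29672, -1)), Mul(m, Pow(10671, -1))) = Add(Mul(4289, Pow(-29672, -1)), Mul(-631, Pow(10671, -1))) = Add(Mul(4289, Rational(-1, 29672)), Mul(-631, Rational(1, 10671))) = Add(Rational(-4289, 29672), Rational(-631, 10671)) = Rational(-64490951, 316629912)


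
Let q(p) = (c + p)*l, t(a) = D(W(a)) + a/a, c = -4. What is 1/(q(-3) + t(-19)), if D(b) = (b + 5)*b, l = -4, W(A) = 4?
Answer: 1/65 ≈ 0.015385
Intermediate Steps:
D(b) = b*(5 + b) (D(b) = (5 + b)*b = b*(5 + b))
t(a) = 37 (t(a) = 4*(5 + 4) + a/a = 4*9 + 1 = 36 + 1 = 37)
q(p) = 16 - 4*p (q(p) = (-4 + p)*(-4) = 16 - 4*p)
1/(q(-3) + t(-19)) = 1/((16 - 4*(-3)) + 37) = 1/((16 + 12) + 37) = 1/(28 + 37) = 1/65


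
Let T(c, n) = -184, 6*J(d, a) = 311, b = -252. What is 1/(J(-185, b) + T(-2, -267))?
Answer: -6/793 ≈ -0.0075662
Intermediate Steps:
J(d, a) = 311/6 (J(d, a) = (1/6)*311 = 311/6)
1/(J(-185, b) + T(-2, -267)) = 1/(311/6 - 184) = 1/(-793/6) = -6/793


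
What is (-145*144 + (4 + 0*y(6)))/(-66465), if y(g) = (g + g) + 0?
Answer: 20876/66465 ≈ 0.31409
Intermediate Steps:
y(g) = 2*g (y(g) = 2*g + 0 = 2*g)
(-145*144 + (4 + 0*y(6)))/(-66465) = (-145*144 + (4 + 0*(2*6)))/(-66465) = (-20880 + (4 + 0*12))*(-1/66465) = (-20880 + (4 + 0))*(-1/66465) = (-20880 + 4)*(-1/66465) = -20876*(-1/66465) = 20876/66465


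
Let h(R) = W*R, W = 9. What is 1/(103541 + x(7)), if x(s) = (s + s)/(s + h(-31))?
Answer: 136/14081569 ≈ 9.6580e-6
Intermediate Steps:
h(R) = 9*R
x(s) = 2*s/(-279 + s) (x(s) = (s + s)/(s + 9*(-31)) = (2*s)/(s - 279) = (2*s)/(-279 + s) = 2*s/(-279 + s))
1/(103541 + x(7)) = 1/(103541 + 2*7/(-279 + 7)) = 1/(103541 + 2*7/(-272)) = 1/(103541 + 2*7*(-1/272)) = 1/(103541 - 7/136) = 1/(14081569/136) = 136/14081569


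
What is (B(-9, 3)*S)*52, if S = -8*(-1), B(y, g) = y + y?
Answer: -7488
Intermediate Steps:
B(y, g) = 2*y
S = 8
(B(-9, 3)*S)*52 = ((2*(-9))*8)*52 = -18*8*52 = -144*52 = -7488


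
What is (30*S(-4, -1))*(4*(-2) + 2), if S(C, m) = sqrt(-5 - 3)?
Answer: -360*I*sqrt(2) ≈ -509.12*I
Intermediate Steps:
S(C, m) = 2*I*sqrt(2) (S(C, m) = sqrt(-8) = 2*I*sqrt(2))
(30*S(-4, -1))*(4*(-2) + 2) = (30*(2*I*sqrt(2)))*(4*(-2) + 2) = (60*I*sqrt(2))*(-8 + 2) = (60*I*sqrt(2))*(-6) = -360*I*sqrt(2)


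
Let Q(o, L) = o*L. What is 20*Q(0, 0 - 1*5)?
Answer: 0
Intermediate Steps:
Q(o, L) = L*o
20*Q(0, 0 - 1*5) = 20*((0 - 1*5)*0) = 20*((0 - 5)*0) = 20*(-5*0) = 20*0 = 0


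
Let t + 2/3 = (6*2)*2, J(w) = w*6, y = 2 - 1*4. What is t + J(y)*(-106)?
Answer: 3886/3 ≈ 1295.3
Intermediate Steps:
y = -2 (y = 2 - 4 = -2)
J(w) = 6*w
t = 70/3 (t = -⅔ + (6*2)*2 = -⅔ + 12*2 = -⅔ + 24 = 70/3 ≈ 23.333)
t + J(y)*(-106) = 70/3 + (6*(-2))*(-106) = 70/3 - 12*(-106) = 70/3 + 1272 = 3886/3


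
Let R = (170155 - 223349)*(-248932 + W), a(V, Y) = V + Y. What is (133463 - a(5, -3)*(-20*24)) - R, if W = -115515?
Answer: -19386259295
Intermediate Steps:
R = 19386393718 (R = (170155 - 223349)*(-248932 - 115515) = -53194*(-364447) = 19386393718)
(133463 - a(5, -3)*(-20*24)) - R = (133463 - (5 - 3)*(-20*24)) - 1*19386393718 = (133463 - 2*(-480)) - 19386393718 = (133463 - 1*(-960)) - 19386393718 = (133463 + 960) - 19386393718 = 134423 - 19386393718 = -19386259295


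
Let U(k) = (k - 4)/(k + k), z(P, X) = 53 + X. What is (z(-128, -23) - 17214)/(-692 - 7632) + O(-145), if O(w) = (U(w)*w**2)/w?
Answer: -301477/4162 ≈ -72.436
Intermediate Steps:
U(k) = (-4 + k)/(2*k) (U(k) = (-4 + k)/((2*k)) = (-4 + k)*(1/(2*k)) = (-4 + k)/(2*k))
O(w) = -2 + w/2 (O(w) = (((-4 + w)/(2*w))*w**2)/w = (w*(-4 + w)/2)/w = -2 + w/2)
(z(-128, -23) - 17214)/(-692 - 7632) + O(-145) = ((53 - 23) - 17214)/(-692 - 7632) + (-2 + (1/2)*(-145)) = (30 - 17214)/(-8324) + (-2 - 145/2) = -17184*(-1/8324) - 149/2 = 4296/2081 - 149/2 = -301477/4162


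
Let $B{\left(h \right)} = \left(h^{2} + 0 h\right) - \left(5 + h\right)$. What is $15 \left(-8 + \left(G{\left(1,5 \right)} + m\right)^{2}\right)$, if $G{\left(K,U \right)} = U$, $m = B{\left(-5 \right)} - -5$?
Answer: $18255$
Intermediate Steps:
$B{\left(h \right)} = -5 + h^{2} - h$ ($B{\left(h \right)} = \left(h^{2} + 0\right) - \left(5 + h\right) = h^{2} - \left(5 + h\right) = -5 + h^{2} - h$)
$m = 30$ ($m = \left(-5 + \left(-5\right)^{2} - -5\right) - -5 = \left(-5 + 25 + 5\right) + 5 = 25 + 5 = 30$)
$15 \left(-8 + \left(G{\left(1,5 \right)} + m\right)^{2}\right) = 15 \left(-8 + \left(5 + 30\right)^{2}\right) = 15 \left(-8 + 35^{2}\right) = 15 \left(-8 + 1225\right) = 15 \cdot 1217 = 18255$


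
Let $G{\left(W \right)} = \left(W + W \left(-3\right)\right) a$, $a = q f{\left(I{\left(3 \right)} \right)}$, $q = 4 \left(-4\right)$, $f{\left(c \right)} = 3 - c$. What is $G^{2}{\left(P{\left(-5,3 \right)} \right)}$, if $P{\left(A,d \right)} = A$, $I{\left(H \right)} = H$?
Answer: $0$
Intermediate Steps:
$q = -16$
$a = 0$ ($a = - 16 \left(3 - 3\right) = \left(-16\right) 0 = 0$)
$G{\left(W \right)} = 0$ ($G{\left(W \right)} = \left(W + W \left(-3\right)\right) 0 = \left(W - 3 W\right) 0 = - 2 W 0 = 0$)
$G^{2}{\left(P{\left(-5,3 \right)} \right)} = 0^{2} = 0$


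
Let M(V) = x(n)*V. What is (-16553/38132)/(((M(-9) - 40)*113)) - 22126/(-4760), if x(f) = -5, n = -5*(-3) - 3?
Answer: 595770731/128190251 ≈ 4.6476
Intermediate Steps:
n = 12 (n = 15 - 3 = 12)
M(V) = -5*V
(-16553/38132)/(((M(-9) - 40)*113)) - 22126/(-4760) = (-16553/38132)/(((-5*(-9) - 40)*113)) - 22126/(-4760) = (-16553*1/38132)/(((45 - 40)*113)) - 22126*(-1/4760) = -16553/(38132*(5*113)) + 11063/2380 = -16553/38132/565 + 11063/2380 = -16553/38132*1/565 + 11063/2380 = -16553/21544580 + 11063/2380 = 595770731/128190251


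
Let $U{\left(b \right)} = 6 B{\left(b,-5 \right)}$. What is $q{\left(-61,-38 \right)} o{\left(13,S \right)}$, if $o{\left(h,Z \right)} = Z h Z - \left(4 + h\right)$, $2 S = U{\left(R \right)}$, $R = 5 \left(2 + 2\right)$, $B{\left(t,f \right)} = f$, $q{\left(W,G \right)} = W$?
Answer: $-177388$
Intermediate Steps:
$R = 20$ ($R = 5 \cdot 4 = 20$)
$U{\left(b \right)} = -30$ ($U{\left(b \right)} = 6 \left(-5\right) = -30$)
$S = -15$ ($S = \frac{1}{2} \left(-30\right) = -15$)
$o{\left(h,Z \right)} = -4 - h + h Z^{2}$ ($o{\left(h,Z \right)} = h Z^{2} - \left(4 + h\right) = -4 - h + h Z^{2}$)
$q{\left(-61,-38 \right)} o{\left(13,S \right)} = - 61 \left(-4 - 13 + 13 \left(-15\right)^{2}\right) = - 61 \left(-4 - 13 + 13 \cdot 225\right) = - 61 \left(-4 - 13 + 2925\right) = \left(-61\right) 2908 = -177388$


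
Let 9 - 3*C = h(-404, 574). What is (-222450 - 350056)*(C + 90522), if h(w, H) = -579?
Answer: -51936599308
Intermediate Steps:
C = 196 (C = 3 - ⅓*(-579) = 3 + 193 = 196)
(-222450 - 350056)*(C + 90522) = (-222450 - 350056)*(196 + 90522) = -572506*90718 = -51936599308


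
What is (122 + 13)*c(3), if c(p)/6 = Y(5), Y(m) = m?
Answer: 4050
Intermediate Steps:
c(p) = 30 (c(p) = 6*5 = 30)
(122 + 13)*c(3) = (122 + 13)*30 = 135*30 = 4050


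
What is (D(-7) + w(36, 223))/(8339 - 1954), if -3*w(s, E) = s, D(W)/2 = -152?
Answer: -316/6385 ≈ -0.049491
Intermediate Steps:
D(W) = -304 (D(W) = 2*(-152) = -304)
w(s, E) = -s/3
(D(-7) + w(36, 223))/(8339 - 1954) = (-304 - ⅓*36)/(8339 - 1954) = (-304 - 12)/6385 = -316*1/6385 = -316/6385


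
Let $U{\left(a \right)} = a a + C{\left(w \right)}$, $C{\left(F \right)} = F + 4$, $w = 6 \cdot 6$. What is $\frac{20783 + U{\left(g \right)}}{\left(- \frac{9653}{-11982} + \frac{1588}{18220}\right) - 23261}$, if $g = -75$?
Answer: $- \frac{1443479208480}{1269490364341} \approx -1.1371$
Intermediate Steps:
$w = 36$
$C{\left(F \right)} = 4 + F$
$U{\left(a \right)} = 40 + a^{2}$ ($U{\left(a \right)} = a a + \left(4 + 36\right) = a^{2} + 40 = 40 + a^{2}$)
$\frac{20783 + U{\left(g \right)}}{\left(- \frac{9653}{-11982} + \frac{1588}{18220}\right) - 23261} = \frac{20783 + \left(40 + \left(-75\right)^{2}\right)}{\left(- \frac{9653}{-11982} + \frac{1588}{18220}\right) - 23261} = \frac{20783 + \left(40 + 5625\right)}{\left(\left(-9653\right) \left(- \frac{1}{11982}\right) + 1588 \cdot \frac{1}{18220}\right) - 23261} = \frac{20783 + 5665}{\left(\frac{9653}{11982} + \frac{397}{4555}\right) - 23261} = \frac{26448}{\frac{48726269}{54578010} - 23261} = \frac{26448}{- \frac{1269490364341}{54578010}} = 26448 \left(- \frac{54578010}{1269490364341}\right) = - \frac{1443479208480}{1269490364341}$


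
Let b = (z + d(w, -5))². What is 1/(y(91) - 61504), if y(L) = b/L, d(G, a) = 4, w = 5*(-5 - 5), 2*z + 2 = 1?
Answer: -52/3198201 ≈ -1.6259e-5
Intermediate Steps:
z = -½ (z = -1 + (½)*1 = -1 + ½ = -½ ≈ -0.50000)
w = -50 (w = 5*(-10) = -50)
b = 49/4 (b = (-½ + 4)² = (7/2)² = 49/4 ≈ 12.250)
y(L) = 49/(4*L)
1/(y(91) - 61504) = 1/((49/4)/91 - 61504) = 1/((49/4)*(1/91) - 61504) = 1/(7/52 - 61504) = 1/(-3198201/52) = -52/3198201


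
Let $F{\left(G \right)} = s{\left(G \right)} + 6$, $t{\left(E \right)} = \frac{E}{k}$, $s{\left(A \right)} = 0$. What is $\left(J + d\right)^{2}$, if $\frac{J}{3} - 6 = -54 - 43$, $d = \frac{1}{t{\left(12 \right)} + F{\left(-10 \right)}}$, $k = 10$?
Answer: $\frac{96491329}{1296} \approx 74453.0$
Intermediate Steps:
$t{\left(E \right)} = \frac{E}{10}$
$F{\left(G \right)} = 6$ ($F{\left(G \right)} = 0 + 6 = 6$)
$d = \frac{5}{36}$ ($d = \frac{1}{\frac{1}{10} \cdot 12 + 6} = \frac{1}{\frac{6}{5} + 6} = \frac{1}{\frac{36}{5}} = \frac{5}{36} \approx 0.13889$)
$J = -273$ ($J = 18 + 3 \left(-54 - 43\right) = 18 + 3 \left(-97\right) = 18 - 291 = -273$)
$\left(J + d\right)^{2} = \left(-273 + \frac{5}{36}\right)^{2} = \left(- \frac{9823}{36}\right)^{2} = \frac{96491329}{1296}$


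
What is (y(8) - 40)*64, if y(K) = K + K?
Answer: -1536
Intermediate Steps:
y(K) = 2*K
(y(8) - 40)*64 = (2*8 - 40)*64 = (16 - 40)*64 = -24*64 = -1536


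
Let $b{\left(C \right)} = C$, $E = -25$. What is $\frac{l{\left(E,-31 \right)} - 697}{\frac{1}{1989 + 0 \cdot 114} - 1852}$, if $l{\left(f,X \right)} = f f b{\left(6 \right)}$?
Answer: $- \frac{6072417}{3683627} \approx -1.6485$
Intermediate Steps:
$l{\left(f,X \right)} = 6 f^{2}$ ($l{\left(f,X \right)} = f f 6 = f^{2} \cdot 6 = 6 f^{2}$)
$\frac{l{\left(E,-31 \right)} - 697}{\frac{1}{1989 + 0 \cdot 114} - 1852} = \frac{6 \left(-25\right)^{2} - 697}{\frac{1}{1989 + 0 \cdot 114} - 1852} = \frac{6 \cdot 625 - 697}{\frac{1}{1989 + 0} - 1852} = \frac{3750 - 697}{\frac{1}{1989} - 1852} = \frac{3053}{\frac{1}{1989} - 1852} = \frac{3053}{- \frac{3683627}{1989}} = 3053 \left(- \frac{1989}{3683627}\right) = - \frac{6072417}{3683627}$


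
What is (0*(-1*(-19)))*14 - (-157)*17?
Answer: 2669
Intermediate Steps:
(0*(-1*(-19)))*14 - (-157)*17 = (0*19)*14 - 1*(-2669) = 0*14 + 2669 = 0 + 2669 = 2669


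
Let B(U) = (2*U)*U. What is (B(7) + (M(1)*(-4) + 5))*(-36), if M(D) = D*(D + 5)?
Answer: -2844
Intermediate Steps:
B(U) = 2*U**2
M(D) = D*(5 + D)
(B(7) + (M(1)*(-4) + 5))*(-36) = (2*7**2 + ((1*(5 + 1))*(-4) + 5))*(-36) = (2*49 + ((1*6)*(-4) + 5))*(-36) = (98 + (6*(-4) + 5))*(-36) = (98 + (-24 + 5))*(-36) = (98 - 19)*(-36) = 79*(-36) = -2844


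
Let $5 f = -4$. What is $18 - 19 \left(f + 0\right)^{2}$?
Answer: $\frac{146}{25} \approx 5.84$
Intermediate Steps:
$f = - \frac{4}{5}$ ($f = \frac{1}{5} \left(-4\right) = - \frac{4}{5} \approx -0.8$)
$18 - 19 \left(f + 0\right)^{2} = 18 - 19 \left(- \frac{4}{5} + 0\right)^{2} = 18 - 19 \left(- \frac{4}{5}\right)^{2} = 18 - \frac{304}{25} = \frac{146}{25}$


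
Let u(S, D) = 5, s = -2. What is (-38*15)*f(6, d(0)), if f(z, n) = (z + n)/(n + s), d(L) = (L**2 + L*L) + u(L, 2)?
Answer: -2090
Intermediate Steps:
d(L) = 5 + 2*L**2 (d(L) = (L**2 + L*L) + 5 = (L**2 + L**2) + 5 = 2*L**2 + 5 = 5 + 2*L**2)
f(z, n) = (n + z)/(-2 + n) (f(z, n) = (z + n)/(n - 2) = (n + z)/(-2 + n))
(-38*15)*f(6, d(0)) = (-38*15)*(((5 + 2*0**2) + 6)/(-2 + (5 + 2*0**2))) = -570*((5 + 2*0) + 6)/(-2 + (5 + 2*0)) = -570*((5 + 0) + 6)/(-2 + (5 + 0)) = -570*(5 + 6)/(-2 + 5) = -570*11/3 = -2090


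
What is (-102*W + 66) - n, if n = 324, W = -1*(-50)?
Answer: -5358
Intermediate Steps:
W = 50
(-102*W + 66) - n = (-102*50 + 66) - 1*324 = (-5100 + 66) - 324 = -5034 - 324 = -5358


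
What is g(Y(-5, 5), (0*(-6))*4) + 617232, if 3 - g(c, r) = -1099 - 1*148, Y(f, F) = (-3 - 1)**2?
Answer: 618482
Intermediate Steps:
Y(f, F) = 16 (Y(f, F) = (-4)**2 = 16)
g(c, r) = 1250 (g(c, r) = 3 - (-1099 - 1*148) = 3 - (-1099 - 148) = 3 - 1*(-1247) = 3 + 1247 = 1250)
g(Y(-5, 5), (0*(-6))*4) + 617232 = 1250 + 617232 = 618482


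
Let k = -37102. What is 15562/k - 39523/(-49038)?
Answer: 31966045/82700358 ≈ 0.38653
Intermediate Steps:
15562/k - 39523/(-49038) = 15562/(-37102) - 39523/(-49038) = 15562*(-1/37102) - 39523*(-1/49038) = -7781/18551 + 3593/4458 = 31966045/82700358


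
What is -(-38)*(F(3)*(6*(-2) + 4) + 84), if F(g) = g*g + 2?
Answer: -152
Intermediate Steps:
F(g) = 2 + g² (F(g) = g² + 2 = 2 + g²)
-(-38)*(F(3)*(6*(-2) + 4) + 84) = -(-38)*((2 + 3²)*(6*(-2) + 4) + 84) = -(-38)*((2 + 9)*(-12 + 4) + 84) = -(-38)*(11*(-8) + 84) = -(-38)*(-88 + 84) = -(-38)*(-4) = -1*152 = -152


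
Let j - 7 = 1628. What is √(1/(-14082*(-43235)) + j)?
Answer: √606062431104024526770/608835270 ≈ 40.435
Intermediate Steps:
j = 1635 (j = 7 + 1628 = 1635)
√(1/(-14082*(-43235)) + j) = √(1/(-14082*(-43235)) + 1635) = √(-1/14082*(-1/43235) + 1635) = √(1/608835270 + 1635) = √(995445666451/608835270) = √606062431104024526770/608835270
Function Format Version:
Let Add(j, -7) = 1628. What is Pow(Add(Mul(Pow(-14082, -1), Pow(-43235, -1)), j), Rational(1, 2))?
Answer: Mul(Rational(1, 608835270), Pow(606062431104024526770, Rational(1, 2))) ≈ 40.435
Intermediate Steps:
j = 1635 (j = Add(7, 1628) = 1635)
Pow(Add(Mul(Pow(-14082, -1), Pow(-43235, -1)), j), Rational(1, 2)) = Pow(Add(Mul(Pow(-14082, -1), Pow(-43235, -1)), 1635), Rational(1, 2)) = Pow(Add(Mul(Rational(-1, 14082), Rational(-1, 43235)), 1635), Rational(1, 2)) = Pow(Add(Rational(1, 608835270), 1635), Rational(1, 2)) = Pow(Rational(995445666451, 608835270), Rational(1, 2)) = Mul(Rational(1, 608835270), Pow(606062431104024526770, Rational(1, 2)))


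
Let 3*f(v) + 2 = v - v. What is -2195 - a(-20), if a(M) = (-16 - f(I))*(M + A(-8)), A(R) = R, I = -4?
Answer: -7873/3 ≈ -2624.3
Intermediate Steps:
f(v) = -⅔ (f(v) = -⅔ + (v - v)/3 = -⅔ + (⅓)*0 = -⅔ + 0 = -⅔)
a(M) = 368/3 - 46*M/3 (a(M) = (-16 - 1*(-⅔))*(M - 8) = (-16 + ⅔)*(-8 + M) = -46*(-8 + M)/3 = 368/3 - 46*M/3)
-2195 - a(-20) = -2195 - (368/3 - 46/3*(-20)) = -2195 - (368/3 + 920/3) = -2195 - 1*1288/3 = -2195 - 1288/3 = -7873/3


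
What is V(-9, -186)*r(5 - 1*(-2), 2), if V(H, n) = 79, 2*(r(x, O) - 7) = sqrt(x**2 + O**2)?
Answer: 553 + 79*sqrt(53)/2 ≈ 840.56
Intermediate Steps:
r(x, O) = 7 + sqrt(O**2 + x**2)/2 (r(x, O) = 7 + sqrt(x**2 + O**2)/2 = 7 + sqrt(O**2 + x**2)/2)
V(-9, -186)*r(5 - 1*(-2), 2) = 79*(7 + sqrt(2**2 + (5 - 1*(-2))**2)/2) = 79*(7 + sqrt(4 + (5 + 2)**2)/2) = 79*(7 + sqrt(4 + 7**2)/2) = 79*(7 + sqrt(4 + 49)/2) = 79*(7 + sqrt(53)/2) = 553 + 79*sqrt(53)/2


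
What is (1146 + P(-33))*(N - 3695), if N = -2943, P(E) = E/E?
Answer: -7613786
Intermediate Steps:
P(E) = 1
(1146 + P(-33))*(N - 3695) = (1146 + 1)*(-2943 - 3695) = 1147*(-6638) = -7613786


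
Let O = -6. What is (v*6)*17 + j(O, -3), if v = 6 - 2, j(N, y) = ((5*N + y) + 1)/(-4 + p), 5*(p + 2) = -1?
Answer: 12808/31 ≈ 413.16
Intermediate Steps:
p = -11/5 (p = -2 + (1/5)*(-1) = -2 - 1/5 = -11/5 ≈ -2.2000)
j(N, y) = -5/31 - 25*N/31 - 5*y/31 (j(N, y) = ((5*N + y) + 1)/(-4 - 11/5) = ((y + 5*N) + 1)/(-31/5) = (1 + y + 5*N)*(-5/31) = -5/31 - 25*N/31 - 5*y/31)
v = 4
(v*6)*17 + j(O, -3) = (4*6)*17 + (-5/31 - 25/31*(-6) - 5/31*(-3)) = 24*17 + (-5/31 + 150/31 + 15/31) = 408 + 160/31 = 12808/31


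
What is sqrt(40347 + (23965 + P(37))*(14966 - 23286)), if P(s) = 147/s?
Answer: I*sqrt(272953284637)/37 ≈ 14120.0*I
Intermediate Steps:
sqrt(40347 + (23965 + P(37))*(14966 - 23286)) = sqrt(40347 + (23965 + 147/37)*(14966 - 23286)) = sqrt(40347 + (23965 + 147*(1/37))*(-8320)) = sqrt(40347 + (23965 + 147/37)*(-8320)) = sqrt(40347 + (886852/37)*(-8320)) = sqrt(40347 - 7378608640/37) = sqrt(-7377115801/37) = I*sqrt(272953284637)/37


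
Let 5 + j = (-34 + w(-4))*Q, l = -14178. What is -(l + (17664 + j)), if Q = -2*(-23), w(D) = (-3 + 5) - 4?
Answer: -1825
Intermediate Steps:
w(D) = -2 (w(D) = 2 - 4 = -2)
Q = 46
j = -1661 (j = -5 + (-34 - 2)*46 = -5 - 36*46 = -5 - 1656 = -1661)
-(l + (17664 + j)) = -(-14178 + (17664 - 1661)) = -(-14178 + 16003) = -1*1825 = -1825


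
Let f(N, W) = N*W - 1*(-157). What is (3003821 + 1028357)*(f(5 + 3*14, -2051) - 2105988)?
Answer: -8879775292584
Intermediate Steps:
f(N, W) = 157 + N*W (f(N, W) = N*W + 157 = 157 + N*W)
(3003821 + 1028357)*(f(5 + 3*14, -2051) - 2105988) = (3003821 + 1028357)*((157 + (5 + 3*14)*(-2051)) - 2105988) = 4032178*((157 + (5 + 42)*(-2051)) - 2105988) = 4032178*((157 + 47*(-2051)) - 2105988) = 4032178*((157 - 96397) - 2105988) = 4032178*(-96240 - 2105988) = 4032178*(-2202228) = -8879775292584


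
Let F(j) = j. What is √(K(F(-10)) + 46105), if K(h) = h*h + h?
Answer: √46195 ≈ 214.93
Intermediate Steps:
K(h) = h + h² (K(h) = h² + h = h + h²)
√(K(F(-10)) + 46105) = √(-10*(1 - 10) + 46105) = √(-10*(-9) + 46105) = √(90 + 46105) = √46195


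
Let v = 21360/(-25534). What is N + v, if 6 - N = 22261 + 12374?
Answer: -442119123/12767 ≈ -34630.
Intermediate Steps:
N = -34629 (N = 6 - (22261 + 12374) = 6 - 1*34635 = 6 - 34635 = -34629)
v = -10680/12767 (v = 21360*(-1/25534) = -10680/12767 ≈ -0.83653)
N + v = -34629 - 10680/12767 = -442119123/12767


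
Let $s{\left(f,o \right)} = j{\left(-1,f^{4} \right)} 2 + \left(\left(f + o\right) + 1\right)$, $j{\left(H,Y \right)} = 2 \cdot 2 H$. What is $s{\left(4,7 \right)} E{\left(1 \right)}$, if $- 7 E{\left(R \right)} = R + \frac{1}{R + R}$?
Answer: $- \frac{6}{7} \approx -0.85714$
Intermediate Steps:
$j{\left(H,Y \right)} = 4 H$
$s{\left(f,o \right)} = -7 + f + o$ ($s{\left(f,o \right)} = 4 \left(-1\right) 2 + \left(\left(f + o\right) + 1\right) = \left(-4\right) 2 + \left(1 + f + o\right) = -8 + \left(1 + f + o\right) = -7 + f + o$)
$E{\left(R \right)} = - \frac{R}{7} - \frac{1}{14 R}$ ($E{\left(R \right)} = - \frac{R + \frac{1}{R + R}}{7} = - \frac{R + \frac{1}{2 R}}{7} = - \frac{R}{7} - \frac{1}{14 R}$)
$s{\left(4,7 \right)} E{\left(1 \right)} = \left(-7 + 4 + 7\right) \left(\left(- \frac{1}{7}\right) 1 - \frac{1}{14 \cdot 1}\right) = 4 \left(- \frac{1}{7} - \frac{1}{14}\right) = 4 \left(- \frac{3}{14}\right) = - \frac{6}{7}$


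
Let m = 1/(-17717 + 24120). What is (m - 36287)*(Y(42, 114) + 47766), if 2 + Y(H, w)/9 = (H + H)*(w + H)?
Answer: -38495958331440/6403 ≈ -6.0122e+9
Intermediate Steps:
Y(H, w) = -18 + 18*H*(H + w) (Y(H, w) = -18 + 9*((H + H)*(w + H)) = -18 + 9*((2*H)*(H + w)) = -18 + 9*(2*H*(H + w)) = -18 + 18*H*(H + w))
m = 1/6403 ≈ 0.00015618
(m - 36287)*(Y(42, 114) + 47766) = (1/6403 - 36287)*((-18 + 18*42² + 18*42*114) + 47766) = -232345660*((-18 + 18*1764 + 86184) + 47766)/6403 = -232345660*((-18 + 31752 + 86184) + 47766)/6403 = -232345660*(117918 + 47766)/6403 = -232345660/6403*165684 = -38495958331440/6403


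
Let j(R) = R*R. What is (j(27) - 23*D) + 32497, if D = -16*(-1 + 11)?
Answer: 36906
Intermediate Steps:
D = -160 (D = -16*10 = -160)
j(R) = R²
(j(27) - 23*D) + 32497 = (27² - 23*(-160)) + 32497 = (729 + 3680) + 32497 = 4409 + 32497 = 36906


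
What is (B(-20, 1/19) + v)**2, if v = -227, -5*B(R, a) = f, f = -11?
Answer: 1263376/25 ≈ 50535.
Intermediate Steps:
B(R, a) = 11/5 (B(R, a) = -1/5*(-11) = 11/5)
(B(-20, 1/19) + v)**2 = (11/5 - 227)**2 = (-1124/5)**2 = 1263376/25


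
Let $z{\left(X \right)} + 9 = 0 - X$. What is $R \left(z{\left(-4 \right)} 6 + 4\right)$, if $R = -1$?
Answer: $26$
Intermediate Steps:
$z{\left(X \right)} = -9 - X$ ($z{\left(X \right)} = -9 + \left(0 - X\right) = -9 - X$)
$R \left(z{\left(-4 \right)} 6 + 4\right) = - (\left(-9 - -4\right) 6 + 4) = - (\left(-9 + 4\right) 6 + 4) = - (\left(-5\right) 6 + 4) = - (-30 + 4) = \left(-1\right) \left(-26\right) = 26$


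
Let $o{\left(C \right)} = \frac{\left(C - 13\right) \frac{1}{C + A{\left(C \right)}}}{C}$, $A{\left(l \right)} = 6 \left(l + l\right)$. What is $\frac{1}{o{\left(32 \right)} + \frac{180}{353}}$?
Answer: $\frac{4699136}{2402867} \approx 1.9556$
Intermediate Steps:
$A{\left(l \right)} = 12 l$ ($A{\left(l \right)} = 6 \cdot 2 l = 12 l$)
$o{\left(C \right)} = \frac{-13 + C}{13 C^{2}}$ ($o{\left(C \right)} = \frac{\left(C - 13\right) \frac{1}{C + 12 C}}{C} = \frac{\left(-13 + C\right) \frac{1}{13 C}}{C} = \frac{\frac{1}{13} \frac{1}{C} \left(-13 + C\right)}{C} = \frac{-13 + C}{13 C^{2}}$)
$\frac{1}{o{\left(32 \right)} + \frac{180}{353}} = \frac{1}{\frac{-13 + 32}{13 \cdot 1024} + \frac{180}{353}} = \frac{1}{\frac{1}{13} \cdot \frac{1}{1024} \cdot 19 + 180 \cdot \frac{1}{353}} = \frac{1}{\frac{19}{13312} + \frac{180}{353}} = \frac{1}{\frac{2402867}{4699136}} = \frac{4699136}{2402867}$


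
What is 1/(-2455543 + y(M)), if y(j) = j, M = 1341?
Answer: -1/2454202 ≈ -4.0746e-7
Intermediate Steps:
1/(-2455543 + y(M)) = 1/(-2455543 + 1341) = 1/(-2454202) = -1/2454202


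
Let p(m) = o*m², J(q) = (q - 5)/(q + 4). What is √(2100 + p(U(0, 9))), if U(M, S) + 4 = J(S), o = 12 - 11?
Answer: 34*√309/13 ≈ 45.974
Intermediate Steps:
J(q) = (-5 + q)/(4 + q)
o = 1
U(M, S) = -4 + (-5 + S)/(4 + S)
p(m) = m² (p(m) = 1*m² = m²)
√(2100 + p(U(0, 9))) = √(2100 + (3*(-7 - 1*9)/(4 + 9))²) = √(2100 + (3*(-7 - 9)/13)²) = √(2100 + (3*(1/13)*(-16))²) = √(2100 + (-48/13)²) = √(2100 + 2304/169) = √(357204/169) = 34*√309/13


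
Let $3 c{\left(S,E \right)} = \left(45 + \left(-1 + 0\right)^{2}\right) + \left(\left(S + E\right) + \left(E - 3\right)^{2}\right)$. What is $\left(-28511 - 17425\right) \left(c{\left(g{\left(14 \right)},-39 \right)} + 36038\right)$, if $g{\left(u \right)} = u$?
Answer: $-1682773488$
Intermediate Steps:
$c{\left(S,E \right)} = \frac{46}{3} + \frac{E}{3} + \frac{S}{3} + \frac{\left(-3 + E\right)^{2}}{3}$ ($c{\left(S,E \right)} = \frac{\left(45 + \left(-1 + 0\right)^{2}\right) + \left(\left(S + E\right) + \left(E - 3\right)^{2}\right)}{3} = \frac{\left(45 + \left(-1\right)^{2}\right) + \left(\left(E + S\right) + \left(-3 + E\right)^{2}\right)}{3} = \frac{\left(45 + 1\right) + \left(E + S + \left(-3 + E\right)^{2}\right)}{3} = \frac{46 + \left(E + S + \left(-3 + E\right)^{2}\right)}{3} = \frac{46 + E + S + \left(-3 + E\right)^{2}}{3} = \frac{46}{3} + \frac{E}{3} + \frac{S}{3} + \frac{\left(-3 + E\right)^{2}}{3}$)
$\left(-28511 - 17425\right) \left(c{\left(g{\left(14 \right)},-39 \right)} + 36038\right) = \left(-28511 - 17425\right) \left(\left(\frac{46}{3} + \frac{1}{3} \left(-39\right) + \frac{1}{3} \cdot 14 + \frac{\left(-3 - 39\right)^{2}}{3}\right) + 36038\right) = \left(-28511 - 17425\right) \left(\left(\frac{46}{3} - 13 + \frac{14}{3} + \frac{\left(-42\right)^{2}}{3}\right) + 36038\right) = - 45936 \left(\left(\frac{46}{3} - 13 + \frac{14}{3} + \frac{1}{3} \cdot 1764\right) + 36038\right) = - 45936 \left(\left(\frac{46}{3} - 13 + \frac{14}{3} + 588\right) + 36038\right) = - 45936 \left(595 + 36038\right) = \left(-45936\right) 36633 = -1682773488$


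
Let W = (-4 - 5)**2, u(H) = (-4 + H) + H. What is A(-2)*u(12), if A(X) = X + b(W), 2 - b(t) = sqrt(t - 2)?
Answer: -20*sqrt(79) ≈ -177.76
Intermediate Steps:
u(H) = -4 + 2*H
W = 81 (W = (-9)**2 = 81)
b(t) = 2 - sqrt(-2 + t) (b(t) = 2 - sqrt(t - 2) = 2 - sqrt(-2 + t))
A(X) = 2 + X - sqrt(79) (A(X) = X + (2 - sqrt(-2 + 81)) = X + (2 - sqrt(79)) = 2 + X - sqrt(79))
A(-2)*u(12) = (2 - 2 - sqrt(79))*(-4 + 2*12) = (-sqrt(79))*(-4 + 24) = -sqrt(79)*20 = -20*sqrt(79)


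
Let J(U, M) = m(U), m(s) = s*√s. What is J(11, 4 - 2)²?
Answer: 1331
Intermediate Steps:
m(s) = s^(3/2)
J(U, M) = U^(3/2)
J(11, 4 - 2)² = (11^(3/2))² = (11*√11)² = 1331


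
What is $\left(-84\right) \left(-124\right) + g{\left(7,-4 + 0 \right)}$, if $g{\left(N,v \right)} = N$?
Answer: $10423$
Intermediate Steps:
$\left(-84\right) \left(-124\right) + g{\left(7,-4 + 0 \right)} = \left(-84\right) \left(-124\right) + 7 = 10416 + 7 = 10423$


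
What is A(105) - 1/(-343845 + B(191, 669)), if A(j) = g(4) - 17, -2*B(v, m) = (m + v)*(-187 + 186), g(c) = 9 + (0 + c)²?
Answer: 2747321/343415 ≈ 8.0000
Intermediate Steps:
g(c) = 9 + c²
B(v, m) = m/2 + v/2 (B(v, m) = -(m + v)*(-187 + 186)/2 = -(m + v)*(-1)/2 = -(-m - v)/2 = m/2 + v/2)
A(j) = 8 (A(j) = (9 + 4²) - 17 = (9 + 16) - 17 = 25 - 17 = 8)
A(105) - 1/(-343845 + B(191, 669)) = 8 - 1/(-343845 + ((½)*669 + (½)*191)) = 8 - 1/(-343845 + (669/2 + 191/2)) = 8 - 1/(-343845 + 430) = 8 - 1/(-343415) = 8 - 1*(-1/343415) = 8 + 1/343415 = 2747321/343415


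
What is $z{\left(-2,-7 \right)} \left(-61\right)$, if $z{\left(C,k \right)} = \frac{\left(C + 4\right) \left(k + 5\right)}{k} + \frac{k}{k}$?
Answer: $- \frac{671}{7} \approx -95.857$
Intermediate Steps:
$z{\left(C,k \right)} = 1 + \frac{\left(4 + C\right) \left(5 + k\right)}{k}$ ($z{\left(C,k \right)} = \frac{\left(4 + C\right) \left(5 + k\right)}{k} + 1 = 1 + \frac{\left(4 + C\right) \left(5 + k\right)}{k}$)
$z{\left(-2,-7 \right)} \left(-61\right) = \frac{20 + 5 \left(-2\right) - 7 \left(5 - 2\right)}{-7} \left(-61\right) = - \frac{20 - 10 - 21}{7} \left(-61\right) = \left(- \frac{1}{7}\right) \left(-11\right) \left(-61\right) = \frac{11}{7} \left(-61\right) = - \frac{671}{7}$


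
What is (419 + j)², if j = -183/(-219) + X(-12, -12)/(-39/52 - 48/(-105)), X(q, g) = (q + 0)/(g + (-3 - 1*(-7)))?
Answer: 1540671772644/8958049 ≈ 1.7199e+5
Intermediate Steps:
X(q, g) = q/(4 + g) (X(q, g) = q/(g + (-3 + 7)) = q/(g + 4) = q/(4 + g))
j = -12829/2993 (j = -183/(-219) + (-12/(4 - 12))/(-39/52 - 48/(-105)) = -183*(-1/219) + (-12/(-8))/(-39*1/52 - 48*(-1/105)) = 61/73 + (-12*(-⅛))/(-¾ + 16/35) = 61/73 + 3/(2*(-41/140)) = 61/73 + (3/2)*(-140/41) = 61/73 - 210/41 = -12829/2993 ≈ -4.2863)
(419 + j)² = (419 - 12829/2993)² = (1241238/2993)² = 1540671772644/8958049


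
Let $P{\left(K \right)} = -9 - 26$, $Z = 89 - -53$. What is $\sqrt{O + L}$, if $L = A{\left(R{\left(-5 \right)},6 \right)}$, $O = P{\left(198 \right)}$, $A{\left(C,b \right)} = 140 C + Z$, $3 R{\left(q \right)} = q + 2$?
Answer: $i \sqrt{33} \approx 5.7446 i$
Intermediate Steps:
$Z = 142$ ($Z = 89 + 53 = 142$)
$P{\left(K \right)} = -35$
$R{\left(q \right)} = \frac{2}{3} + \frac{q}{3}$ ($R{\left(q \right)} = \frac{q + 2}{3} = \frac{2 + q}{3} = \frac{2}{3} + \frac{q}{3}$)
$A{\left(C,b \right)} = 142 + 140 C$ ($A{\left(C,b \right)} = 140 C + 142 = 142 + 140 C$)
$O = -35$
$L = 2$ ($L = 142 + 140 \left(\frac{2}{3} + \frac{1}{3} \left(-5\right)\right) = 142 + 140 \left(\frac{2}{3} - \frac{5}{3}\right) = 142 + 140 \left(-1\right) = 142 - 140 = 2$)
$\sqrt{O + L} = \sqrt{-35 + 2} = \sqrt{-33} = i \sqrt{33}$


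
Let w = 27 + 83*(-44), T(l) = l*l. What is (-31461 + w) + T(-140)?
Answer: -15486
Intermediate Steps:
T(l) = l²
w = -3625 (w = 27 - 3652 = -3625)
(-31461 + w) + T(-140) = (-31461 - 3625) + (-140)² = -35086 + 19600 = -15486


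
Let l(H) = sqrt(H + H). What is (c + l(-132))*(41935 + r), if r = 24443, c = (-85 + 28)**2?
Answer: 215662122 + 132756*I*sqrt(66) ≈ 2.1566e+8 + 1.0785e+6*I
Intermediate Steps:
c = 3249 (c = (-57)**2 = 3249)
l(H) = sqrt(2)*sqrt(H) (l(H) = sqrt(2*H) = sqrt(2)*sqrt(H))
(c + l(-132))*(41935 + r) = (3249 + sqrt(2)*sqrt(-132))*(41935 + 24443) = (3249 + sqrt(2)*(2*I*sqrt(33)))*66378 = (3249 + 2*I*sqrt(66))*66378 = 215662122 + 132756*I*sqrt(66)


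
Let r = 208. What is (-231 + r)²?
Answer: 529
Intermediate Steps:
(-231 + r)² = (-231 + 208)² = (-23)² = 529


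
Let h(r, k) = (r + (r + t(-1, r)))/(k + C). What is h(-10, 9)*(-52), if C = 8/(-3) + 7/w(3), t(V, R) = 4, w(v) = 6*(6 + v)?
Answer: 44928/349 ≈ 128.73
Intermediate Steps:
w(v) = 36 + 6*v
C = -137/54 (C = 8/(-3) + 7/(36 + 6*3) = 8*(-1/3) + 7/(36 + 18) = -8/3 + 7/54 = -137/54 ≈ -2.5370)
h(r, k) = (4 + 2*r)/(-137/54 + k) (h(r, k) = (r + (r + 4))/(k - 137/54) = (r + (4 + r))/(-137/54 + k) = (4 + 2*r)/(-137/54 + k))
h(-10, 9)*(-52) = (108*(2 - 10)/(-137 + 54*9))*(-52) = (108*(-8)/(-137 + 486))*(-52) = (108*(-8)/349)*(-52) = (108*(1/349)*(-8))*(-52) = -864/349*(-52) = 44928/349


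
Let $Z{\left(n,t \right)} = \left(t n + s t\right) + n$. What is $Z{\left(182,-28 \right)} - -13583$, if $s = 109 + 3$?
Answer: $5533$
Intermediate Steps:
$s = 112$
$Z{\left(n,t \right)} = n + 112 t + n t$ ($Z{\left(n,t \right)} = \left(t n + 112 t\right) + n = \left(n t + 112 t\right) + n = \left(112 t + n t\right) + n = n + 112 t + n t$)
$Z{\left(182,-28 \right)} - -13583 = \left(182 + 112 \left(-28\right) + 182 \left(-28\right)\right) - -13583 = \left(182 - 3136 - 5096\right) + 13583 = -8050 + 13583 = 5533$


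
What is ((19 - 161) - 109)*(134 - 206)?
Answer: 18072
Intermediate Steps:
((19 - 161) - 109)*(134 - 206) = (-142 - 109)*(-72) = -251*(-72) = 18072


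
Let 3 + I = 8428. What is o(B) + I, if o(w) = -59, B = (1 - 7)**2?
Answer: 8366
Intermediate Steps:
B = 36 (B = (-6)**2 = 36)
I = 8425 (I = -3 + 8428 = 8425)
o(B) + I = -59 + 8425 = 8366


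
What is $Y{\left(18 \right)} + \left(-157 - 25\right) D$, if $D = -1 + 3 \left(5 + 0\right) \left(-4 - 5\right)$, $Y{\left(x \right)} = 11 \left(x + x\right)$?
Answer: $25148$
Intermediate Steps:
$Y{\left(x \right)} = 22 x$ ($Y{\left(x \right)} = 11 \cdot 2 x = 22 x$)
$D = -136$ ($D = -1 + 3 \cdot 5 \left(-9\right) = -1 + 3 \left(-45\right) = -1 - 135 = -136$)
$Y{\left(18 \right)} + \left(-157 - 25\right) D = 22 \cdot 18 + \left(-157 - 25\right) \left(-136\right) = 396 + \left(-157 - 25\right) \left(-136\right) = 396 - -24752 = 396 + 24752 = 25148$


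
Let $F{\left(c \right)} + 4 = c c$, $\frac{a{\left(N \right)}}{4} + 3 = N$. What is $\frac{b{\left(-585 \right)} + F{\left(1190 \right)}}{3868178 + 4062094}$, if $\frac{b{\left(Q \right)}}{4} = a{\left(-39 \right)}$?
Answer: $\frac{14744}{82607} \approx 0.17848$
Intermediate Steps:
$a{\left(N \right)} = -12 + 4 N$
$b{\left(Q \right)} = -672$ ($b{\left(Q \right)} = 4 \left(-12 + 4 \left(-39\right)\right) = 4 \left(-12 - 156\right) = 4 \left(-168\right) = -672$)
$F{\left(c \right)} = -4 + c^{2}$ ($F{\left(c \right)} = -4 + c c = -4 + c^{2}$)
$\frac{b{\left(-585 \right)} + F{\left(1190 \right)}}{3868178 + 4062094} = \frac{-672 - \left(4 - 1190^{2}\right)}{3868178 + 4062094} = \frac{-672 + \left(-4 + 1416100\right)}{7930272} = \left(-672 + 1416096\right) \frac{1}{7930272} = 1415424 \cdot \frac{1}{7930272} = \frac{14744}{82607}$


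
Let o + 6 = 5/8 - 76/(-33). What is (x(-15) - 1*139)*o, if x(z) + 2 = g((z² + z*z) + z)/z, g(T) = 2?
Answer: 1716887/3960 ≈ 433.56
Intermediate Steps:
x(z) = -2 + 2/z
o = -811/264 (o = -6 + (5/8 - 76/(-33)) = -6 + (5*(⅛) - 76*(-1/33)) = -6 + (5/8 + 76/33) = -6 + 773/264 = -811/264 ≈ -3.0720)
(x(-15) - 1*139)*o = ((-2 + 2/(-15)) - 1*139)*(-811/264) = ((-2 + 2*(-1/15)) - 139)*(-811/264) = ((-2 - 2/15) - 139)*(-811/264) = (-32/15 - 139)*(-811/264) = -2117/15*(-811/264) = 1716887/3960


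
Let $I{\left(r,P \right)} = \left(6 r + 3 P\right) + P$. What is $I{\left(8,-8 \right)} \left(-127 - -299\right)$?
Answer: $2752$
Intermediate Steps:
$I{\left(r,P \right)} = 4 P + 6 r$ ($I{\left(r,P \right)} = \left(3 P + 6 r\right) + P = 4 P + 6 r$)
$I{\left(8,-8 \right)} \left(-127 - -299\right) = \left(4 \left(-8\right) + 6 \cdot 8\right) \left(-127 - -299\right) = \left(-32 + 48\right) \left(-127 + 299\right) = 16 \cdot 172 = 2752$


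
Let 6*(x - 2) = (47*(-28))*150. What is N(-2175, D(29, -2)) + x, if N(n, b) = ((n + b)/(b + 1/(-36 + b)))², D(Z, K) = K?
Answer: 135684466/121 ≈ 1.1214e+6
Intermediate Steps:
N(n, b) = (b + n)²/(b + 1/(-36 + b))² (N(n, b) = ((b + n)/(b + 1/(-36 + b)))² = (b + n)²/(b + 1/(-36 + b))²)
x = -32898 (x = 2 + ((47*(-28))*150)/6 = 2 + (-1316*150)/6 = 2 + (⅙)*(-197400) = 2 - 32900 = -32898)
N(-2175, D(29, -2)) + x = (-36 - 2)²*(-2 - 2175)²/(1 + (-2)² - 36*(-2))² - 32898 = (-38)²*(-2177)²/(1 + 4 + 72)² - 32898 = 1444*4739329/77² - 32898 = 1444*4739329*(1/5929) - 32898 = 139665124/121 - 32898 = 135684466/121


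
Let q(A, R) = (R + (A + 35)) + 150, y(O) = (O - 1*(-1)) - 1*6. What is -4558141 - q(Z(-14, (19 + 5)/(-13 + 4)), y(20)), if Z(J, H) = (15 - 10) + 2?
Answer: -4558348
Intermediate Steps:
Z(J, H) = 7 (Z(J, H) = 5 + 2 = 7)
y(O) = -5 + O (y(O) = (O + 1) - 6 = (1 + O) - 6 = -5 + O)
q(A, R) = 185 + A + R (q(A, R) = (R + (35 + A)) + 150 = (35 + A + R) + 150 = 185 + A + R)
-4558141 - q(Z(-14, (19 + 5)/(-13 + 4)), y(20)) = -4558141 - (185 + 7 + (-5 + 20)) = -4558141 - (185 + 7 + 15) = -4558141 - 1*207 = -4558141 - 207 = -4558348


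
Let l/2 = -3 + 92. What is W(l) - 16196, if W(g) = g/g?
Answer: -16195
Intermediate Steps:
l = 178 (l = 2*(-3 + 92) = 2*89 = 178)
W(g) = 1
W(l) - 16196 = 1 - 16196 = -16195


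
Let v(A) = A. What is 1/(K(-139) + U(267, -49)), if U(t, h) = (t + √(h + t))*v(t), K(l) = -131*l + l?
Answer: 89359/7969489879 - 267*√218/7969489879 ≈ 1.0718e-5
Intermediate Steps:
K(l) = -130*l
U(t, h) = t*(t + √(h + t)) (U(t, h) = (t + √(h + t))*t = t*(t + √(h + t)))
1/(K(-139) + U(267, -49)) = 1/(-130*(-139) + 267*(267 + √(-49 + 267))) = 1/(18070 + 267*(267 + √218)) = 1/(18070 + (71289 + 267*√218)) = 1/(89359 + 267*√218)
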